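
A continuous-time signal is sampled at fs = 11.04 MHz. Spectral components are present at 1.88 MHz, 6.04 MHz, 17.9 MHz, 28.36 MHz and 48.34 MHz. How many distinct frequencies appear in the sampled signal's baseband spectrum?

4

fs/2 = 5.52 MHz.
1.88 MHz ≤ fs/2 = 5.52 MHz, passes unchanged.
6.04 MHz > fs/2 = 5.52 MHz, folds to fs − 6.04 MHz = 5 MHz.
17.9 MHz mod fs = 6.86 MHz.
6.86 MHz > fs/2 = 5.52 MHz, folds to fs − 6.86 MHz = 4.18 MHz.
28.36 MHz mod fs = 6.28 MHz.
6.28 MHz > fs/2 = 5.52 MHz, folds to fs − 6.28 MHz = 4.76 MHz.
48.34 MHz mod fs = 4.18 MHz.
4.18 MHz ≤ fs/2 = 5.52 MHz, appears at 4.18 MHz.
Distinct values: {1.88 MHz, 4.18 MHz, 4.76 MHz, 5 MHz} → 4.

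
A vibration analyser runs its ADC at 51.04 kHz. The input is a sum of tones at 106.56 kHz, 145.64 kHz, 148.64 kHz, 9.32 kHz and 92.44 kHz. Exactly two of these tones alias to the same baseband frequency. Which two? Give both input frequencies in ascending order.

fs/2 = 25.52 kHz.
106.56 kHz mod fs = 4.48 kHz.
4.48 kHz ≤ fs/2 = 25.52 kHz, appears at 4.48 kHz.
145.64 kHz mod fs = 43.56 kHz.
43.56 kHz > fs/2 = 25.52 kHz, folds to fs − 43.56 kHz = 7.48 kHz.
148.64 kHz mod fs = 46.56 kHz.
46.56 kHz > fs/2 = 25.52 kHz, folds to fs − 46.56 kHz = 4.48 kHz.
9.32 kHz ≤ fs/2 = 25.52 kHz, passes unchanged.
92.44 kHz mod fs = 41.4 kHz.
41.4 kHz > fs/2 = 25.52 kHz, folds to fs − 41.4 kHz = 9.64 kHz.
106.56 kHz and 148.64 kHz both map to 4.48 kHz.

106.56 kHz, 148.64 kHz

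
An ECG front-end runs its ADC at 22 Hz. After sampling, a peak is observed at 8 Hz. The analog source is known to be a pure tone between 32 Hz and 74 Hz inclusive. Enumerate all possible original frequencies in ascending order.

36 Hz, 52 Hz, 58 Hz, 74 Hz

Frequencies that alias to 8 Hz are k·fs ± 8 Hz for integer k ≥ 0.
k=0: 8 Hz.
k=1: 14 Hz, 30 Hz.
k=2: 36 Hz, 52 Hz.
k=3: 58 Hz, 74 Hz.
k=4: 80 Hz, 96 Hz.
Within [32 Hz, 74 Hz]: 36 Hz, 52 Hz, 58 Hz, 74 Hz.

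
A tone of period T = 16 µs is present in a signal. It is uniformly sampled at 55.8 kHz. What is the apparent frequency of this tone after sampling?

6.7 kHz

T = 16 µs → f = 1/T = 62.5 kHz.
62.5 kHz mod fs = 6.7 kHz.
6.7 kHz ≤ fs/2 = 27.9 kHz, appears at 6.7 kHz.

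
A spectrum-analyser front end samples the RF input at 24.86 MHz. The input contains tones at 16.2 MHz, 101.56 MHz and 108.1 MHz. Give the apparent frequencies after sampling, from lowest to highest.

2.12 MHz, 8.66 MHz

fs/2 = 12.43 MHz.
16.2 MHz > fs/2 = 12.43 MHz, folds to fs − 16.2 MHz = 8.66 MHz.
101.56 MHz mod fs = 2.12 MHz.
2.12 MHz ≤ fs/2 = 12.43 MHz, appears at 2.12 MHz.
108.1 MHz mod fs = 8.66 MHz.
8.66 MHz ≤ fs/2 = 12.43 MHz, appears at 8.66 MHz.
Distinct values: {2.12 MHz, 8.66 MHz}.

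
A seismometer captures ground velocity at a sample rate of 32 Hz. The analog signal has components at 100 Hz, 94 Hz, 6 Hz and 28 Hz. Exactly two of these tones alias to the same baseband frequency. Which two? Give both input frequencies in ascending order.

28 Hz, 100 Hz

fs/2 = 16 Hz.
100 Hz mod fs = 4 Hz.
4 Hz ≤ fs/2 = 16 Hz, appears at 4 Hz.
94 Hz mod fs = 30 Hz.
30 Hz > fs/2 = 16 Hz, folds to fs − 30 Hz = 2 Hz.
6 Hz ≤ fs/2 = 16 Hz, passes unchanged.
28 Hz > fs/2 = 16 Hz, folds to fs − 28 Hz = 4 Hz.
28 Hz and 100 Hz both map to 4 Hz.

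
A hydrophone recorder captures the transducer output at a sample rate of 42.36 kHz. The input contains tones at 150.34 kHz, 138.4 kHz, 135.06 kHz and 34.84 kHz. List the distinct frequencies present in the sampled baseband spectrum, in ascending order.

7.52 kHz, 7.98 kHz, 11.32 kHz, 19.1 kHz

fs/2 = 21.18 kHz.
150.34 kHz mod fs = 23.26 kHz.
23.26 kHz > fs/2 = 21.18 kHz, folds to fs − 23.26 kHz = 19.1 kHz.
138.4 kHz mod fs = 11.32 kHz.
11.32 kHz ≤ fs/2 = 21.18 kHz, appears at 11.32 kHz.
135.06 kHz mod fs = 7.98 kHz.
7.98 kHz ≤ fs/2 = 21.18 kHz, appears at 7.98 kHz.
34.84 kHz > fs/2 = 21.18 kHz, folds to fs − 34.84 kHz = 7.52 kHz.
Distinct values: {7.52 kHz, 7.98 kHz, 11.32 kHz, 19.1 kHz}.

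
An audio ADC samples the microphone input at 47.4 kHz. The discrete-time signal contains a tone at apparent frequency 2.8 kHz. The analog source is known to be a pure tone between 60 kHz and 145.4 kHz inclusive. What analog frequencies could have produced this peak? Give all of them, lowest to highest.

92 kHz, 97.6 kHz, 139.4 kHz, 145 kHz

Frequencies that alias to 2.8 kHz are k·fs ± 2.8 kHz for integer k ≥ 0.
k=0: 2.8 kHz.
k=1: 44.6 kHz, 50.2 kHz.
k=2: 92 kHz, 97.6 kHz.
k=3: 139.4 kHz, 145 kHz.
k=4: 186.8 kHz, 192.4 kHz.
Within [60 kHz, 145.4 kHz]: 92 kHz, 97.6 kHz, 139.4 kHz, 145 kHz.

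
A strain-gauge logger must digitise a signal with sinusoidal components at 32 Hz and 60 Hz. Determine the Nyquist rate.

120 Hz

Highest-frequency component: 60 Hz.
Nyquist rate = 2 × 60 Hz = 120 Hz.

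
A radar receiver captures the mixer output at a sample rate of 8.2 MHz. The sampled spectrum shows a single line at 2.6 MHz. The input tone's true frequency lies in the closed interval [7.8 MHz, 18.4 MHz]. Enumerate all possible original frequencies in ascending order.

Frequencies that alias to 2.6 MHz are k·fs ± 2.6 MHz for integer k ≥ 0.
k=0: 2.6 MHz.
k=1: 5.6 MHz, 10.8 MHz.
k=2: 13.8 MHz, 19 MHz.
k=3: 22 MHz, 27.2 MHz.
Within [7.8 MHz, 18.4 MHz]: 10.8 MHz, 13.8 MHz.

10.8 MHz, 13.8 MHz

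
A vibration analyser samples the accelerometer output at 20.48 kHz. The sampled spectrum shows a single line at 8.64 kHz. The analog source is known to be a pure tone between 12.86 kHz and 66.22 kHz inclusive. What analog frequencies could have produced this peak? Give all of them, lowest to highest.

Frequencies that alias to 8.64 kHz are k·fs ± 8.64 kHz for integer k ≥ 0.
k=0: 8.64 kHz.
k=1: 11.84 kHz, 29.12 kHz.
k=2: 32.32 kHz, 49.6 kHz.
k=3: 52.8 kHz, 70.08 kHz.
k=4: 73.28 kHz, 90.56 kHz.
Within [12.86 kHz, 66.22 kHz]: 29.12 kHz, 32.32 kHz, 49.6 kHz, 52.8 kHz.

29.12 kHz, 32.32 kHz, 49.6 kHz, 52.8 kHz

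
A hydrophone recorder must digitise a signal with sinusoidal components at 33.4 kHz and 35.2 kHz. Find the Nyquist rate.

70.4 kHz

Highest-frequency component: 35.2 kHz.
Nyquist rate = 2 × 35.2 kHz = 70.4 kHz.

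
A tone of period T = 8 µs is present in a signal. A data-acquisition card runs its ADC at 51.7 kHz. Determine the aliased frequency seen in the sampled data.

21.6 kHz

T = 8 µs → f = 1/T = 125 kHz.
125 kHz mod fs = 21.6 kHz.
21.6 kHz ≤ fs/2 = 25.85 kHz, appears at 21.6 kHz.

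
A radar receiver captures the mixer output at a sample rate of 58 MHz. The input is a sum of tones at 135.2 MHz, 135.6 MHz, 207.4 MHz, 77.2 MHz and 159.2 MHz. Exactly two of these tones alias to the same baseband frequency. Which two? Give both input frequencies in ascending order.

fs/2 = 29 MHz.
135.2 MHz mod fs = 19.2 MHz.
19.2 MHz ≤ fs/2 = 29 MHz, appears at 19.2 MHz.
135.6 MHz mod fs = 19.6 MHz.
19.6 MHz ≤ fs/2 = 29 MHz, appears at 19.6 MHz.
207.4 MHz mod fs = 33.4 MHz.
33.4 MHz > fs/2 = 29 MHz, folds to fs − 33.4 MHz = 24.6 MHz.
77.2 MHz mod fs = 19.2 MHz.
19.2 MHz ≤ fs/2 = 29 MHz, appears at 19.2 MHz.
159.2 MHz mod fs = 43.2 MHz.
43.2 MHz > fs/2 = 29 MHz, folds to fs − 43.2 MHz = 14.8 MHz.
77.2 MHz and 135.2 MHz both map to 19.2 MHz.

77.2 MHz, 135.2 MHz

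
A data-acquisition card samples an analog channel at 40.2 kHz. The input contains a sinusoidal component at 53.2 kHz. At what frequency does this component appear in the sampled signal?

53.2 kHz mod fs = 13 kHz.
13 kHz ≤ fs/2 = 20.1 kHz, appears at 13 kHz.

13 kHz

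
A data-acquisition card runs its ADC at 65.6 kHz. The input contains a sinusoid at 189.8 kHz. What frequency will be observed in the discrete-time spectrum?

7 kHz

189.8 kHz mod fs = 58.6 kHz.
58.6 kHz > fs/2 = 32.8 kHz, folds to fs − 58.6 kHz = 7 kHz.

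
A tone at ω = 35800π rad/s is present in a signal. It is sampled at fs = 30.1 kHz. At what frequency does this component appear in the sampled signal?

ω = 35800π rad/s → f = ω/(2π) = 17900 Hz = 17.9 kHz.
17.9 kHz > fs/2 = 15.05 kHz, folds to fs − 17.9 kHz = 12.2 kHz.

12.2 kHz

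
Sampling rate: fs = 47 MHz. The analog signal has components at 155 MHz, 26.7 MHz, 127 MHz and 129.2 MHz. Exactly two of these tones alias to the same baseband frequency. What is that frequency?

fs/2 = 23.5 MHz.
155 MHz mod fs = 14 MHz.
14 MHz ≤ fs/2 = 23.5 MHz, appears at 14 MHz.
26.7 MHz > fs/2 = 23.5 MHz, folds to fs − 26.7 MHz = 20.3 MHz.
127 MHz mod fs = 33 MHz.
33 MHz > fs/2 = 23.5 MHz, folds to fs − 33 MHz = 14 MHz.
129.2 MHz mod fs = 35.2 MHz.
35.2 MHz > fs/2 = 23.5 MHz, folds to fs − 35.2 MHz = 11.8 MHz.
127 MHz and 155 MHz both map to 14 MHz.

14 MHz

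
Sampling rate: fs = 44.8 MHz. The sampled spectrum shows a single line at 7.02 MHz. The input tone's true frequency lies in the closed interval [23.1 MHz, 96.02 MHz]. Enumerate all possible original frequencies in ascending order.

37.78 MHz, 51.82 MHz, 82.58 MHz

Frequencies that alias to 7.02 MHz are k·fs ± 7.02 MHz for integer k ≥ 0.
k=0: 7.02 MHz.
k=1: 37.78 MHz, 51.82 MHz.
k=2: 82.58 MHz, 96.62 MHz.
k=3: 127.38 MHz, 141.42 MHz.
Within [23.1 MHz, 96.02 MHz]: 37.78 MHz, 51.82 MHz, 82.58 MHz.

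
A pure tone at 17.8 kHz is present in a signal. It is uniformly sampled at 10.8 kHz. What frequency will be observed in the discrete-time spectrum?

3.8 kHz

17.8 kHz mod fs = 7 kHz.
7 kHz > fs/2 = 5.4 kHz, folds to fs − 7 kHz = 3.8 kHz.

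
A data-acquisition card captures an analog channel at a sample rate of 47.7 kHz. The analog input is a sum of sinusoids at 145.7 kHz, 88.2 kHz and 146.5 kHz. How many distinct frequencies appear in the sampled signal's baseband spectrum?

3

fs/2 = 23.85 kHz.
145.7 kHz mod fs = 2.6 kHz.
2.6 kHz ≤ fs/2 = 23.85 kHz, appears at 2.6 kHz.
88.2 kHz mod fs = 40.5 kHz.
40.5 kHz > fs/2 = 23.85 kHz, folds to fs − 40.5 kHz = 7.2 kHz.
146.5 kHz mod fs = 3.4 kHz.
3.4 kHz ≤ fs/2 = 23.85 kHz, appears at 3.4 kHz.
Distinct values: {2.6 kHz, 3.4 kHz, 7.2 kHz} → 3.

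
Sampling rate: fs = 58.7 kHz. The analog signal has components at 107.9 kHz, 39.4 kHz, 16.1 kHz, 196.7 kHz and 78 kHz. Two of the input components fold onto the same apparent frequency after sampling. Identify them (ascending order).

39.4 kHz, 78 kHz

fs/2 = 29.35 kHz.
107.9 kHz mod fs = 49.2 kHz.
49.2 kHz > fs/2 = 29.35 kHz, folds to fs − 49.2 kHz = 9.5 kHz.
39.4 kHz > fs/2 = 29.35 kHz, folds to fs − 39.4 kHz = 19.3 kHz.
16.1 kHz ≤ fs/2 = 29.35 kHz, passes unchanged.
196.7 kHz mod fs = 20.6 kHz.
20.6 kHz ≤ fs/2 = 29.35 kHz, appears at 20.6 kHz.
78 kHz mod fs = 19.3 kHz.
19.3 kHz ≤ fs/2 = 29.35 kHz, appears at 19.3 kHz.
39.4 kHz and 78 kHz both map to 19.3 kHz.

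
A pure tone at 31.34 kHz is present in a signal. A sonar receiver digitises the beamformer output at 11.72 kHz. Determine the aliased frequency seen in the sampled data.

3.82 kHz

31.34 kHz mod fs = 7.9 kHz.
7.9 kHz > fs/2 = 5.86 kHz, folds to fs − 7.9 kHz = 3.82 kHz.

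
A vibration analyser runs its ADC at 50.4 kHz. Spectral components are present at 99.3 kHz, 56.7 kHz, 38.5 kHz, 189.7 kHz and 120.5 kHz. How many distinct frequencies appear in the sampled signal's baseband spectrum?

fs/2 = 25.2 kHz.
99.3 kHz mod fs = 48.9 kHz.
48.9 kHz > fs/2 = 25.2 kHz, folds to fs − 48.9 kHz = 1.5 kHz.
56.7 kHz mod fs = 6.3 kHz.
6.3 kHz ≤ fs/2 = 25.2 kHz, appears at 6.3 kHz.
38.5 kHz > fs/2 = 25.2 kHz, folds to fs − 38.5 kHz = 11.9 kHz.
189.7 kHz mod fs = 38.5 kHz.
38.5 kHz > fs/2 = 25.2 kHz, folds to fs − 38.5 kHz = 11.9 kHz.
120.5 kHz mod fs = 19.7 kHz.
19.7 kHz ≤ fs/2 = 25.2 kHz, appears at 19.7 kHz.
Distinct values: {1.5 kHz, 6.3 kHz, 11.9 kHz, 19.7 kHz} → 4.

4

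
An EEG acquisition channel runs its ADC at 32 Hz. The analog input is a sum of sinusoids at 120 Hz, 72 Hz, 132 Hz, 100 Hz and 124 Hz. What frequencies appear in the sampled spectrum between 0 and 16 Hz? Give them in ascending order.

fs/2 = 16 Hz.
120 Hz mod fs = 24 Hz.
24 Hz > fs/2 = 16 Hz, folds to fs − 24 Hz = 8 Hz.
72 Hz mod fs = 8 Hz.
8 Hz ≤ fs/2 = 16 Hz, appears at 8 Hz.
132 Hz mod fs = 4 Hz.
4 Hz ≤ fs/2 = 16 Hz, appears at 4 Hz.
100 Hz mod fs = 4 Hz.
4 Hz ≤ fs/2 = 16 Hz, appears at 4 Hz.
124 Hz mod fs = 28 Hz.
28 Hz > fs/2 = 16 Hz, folds to fs − 28 Hz = 4 Hz.
Distinct values: {4 Hz, 8 Hz}.

4 Hz, 8 Hz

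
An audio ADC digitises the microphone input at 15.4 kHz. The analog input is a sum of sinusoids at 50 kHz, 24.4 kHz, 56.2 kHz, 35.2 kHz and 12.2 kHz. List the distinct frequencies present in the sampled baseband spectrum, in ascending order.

3.2 kHz, 3.8 kHz, 4.4 kHz, 5.4 kHz, 6.4 kHz

fs/2 = 7.7 kHz.
50 kHz mod fs = 3.8 kHz.
3.8 kHz ≤ fs/2 = 7.7 kHz, appears at 3.8 kHz.
24.4 kHz mod fs = 9 kHz.
9 kHz > fs/2 = 7.7 kHz, folds to fs − 9 kHz = 6.4 kHz.
56.2 kHz mod fs = 10 kHz.
10 kHz > fs/2 = 7.7 kHz, folds to fs − 10 kHz = 5.4 kHz.
35.2 kHz mod fs = 4.4 kHz.
4.4 kHz ≤ fs/2 = 7.7 kHz, appears at 4.4 kHz.
12.2 kHz > fs/2 = 7.7 kHz, folds to fs − 12.2 kHz = 3.2 kHz.
Distinct values: {3.2 kHz, 3.8 kHz, 4.4 kHz, 5.4 kHz, 6.4 kHz}.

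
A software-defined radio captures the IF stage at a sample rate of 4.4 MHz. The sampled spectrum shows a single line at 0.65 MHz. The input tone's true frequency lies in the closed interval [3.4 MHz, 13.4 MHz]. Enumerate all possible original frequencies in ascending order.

Frequencies that alias to 0.65 MHz are k·fs ± 0.65 MHz for integer k ≥ 0.
k=0: 0.65 MHz.
k=1: 3.75 MHz, 5.05 MHz.
k=2: 8.15 MHz, 9.45 MHz.
k=3: 12.55 MHz, 13.85 MHz.
k=4: 16.95 MHz, 18.25 MHz.
Within [3.4 MHz, 13.4 MHz]: 3.75 MHz, 5.05 MHz, 8.15 MHz, 9.45 MHz, 12.55 MHz.

3.75 MHz, 5.05 MHz, 8.15 MHz, 9.45 MHz, 12.55 MHz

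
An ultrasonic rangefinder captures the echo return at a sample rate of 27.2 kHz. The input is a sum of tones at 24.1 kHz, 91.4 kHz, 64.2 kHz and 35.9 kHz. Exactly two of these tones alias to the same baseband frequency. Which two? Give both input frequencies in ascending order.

64.2 kHz, 91.4 kHz

fs/2 = 13.6 kHz.
24.1 kHz > fs/2 = 13.6 kHz, folds to fs − 24.1 kHz = 3.1 kHz.
91.4 kHz mod fs = 9.8 kHz.
9.8 kHz ≤ fs/2 = 13.6 kHz, appears at 9.8 kHz.
64.2 kHz mod fs = 9.8 kHz.
9.8 kHz ≤ fs/2 = 13.6 kHz, appears at 9.8 kHz.
35.9 kHz mod fs = 8.7 kHz.
8.7 kHz ≤ fs/2 = 13.6 kHz, appears at 8.7 kHz.
64.2 kHz and 91.4 kHz both map to 9.8 kHz.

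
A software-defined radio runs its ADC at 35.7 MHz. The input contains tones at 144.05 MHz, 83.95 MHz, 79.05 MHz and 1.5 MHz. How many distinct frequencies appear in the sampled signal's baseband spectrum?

fs/2 = 17.85 MHz.
144.05 MHz mod fs = 1.25 MHz.
1.25 MHz ≤ fs/2 = 17.85 MHz, appears at 1.25 MHz.
83.95 MHz mod fs = 12.55 MHz.
12.55 MHz ≤ fs/2 = 17.85 MHz, appears at 12.55 MHz.
79.05 MHz mod fs = 7.65 MHz.
7.65 MHz ≤ fs/2 = 17.85 MHz, appears at 7.65 MHz.
1.5 MHz ≤ fs/2 = 17.85 MHz, passes unchanged.
Distinct values: {1.25 MHz, 1.5 MHz, 7.65 MHz, 12.55 MHz} → 4.

4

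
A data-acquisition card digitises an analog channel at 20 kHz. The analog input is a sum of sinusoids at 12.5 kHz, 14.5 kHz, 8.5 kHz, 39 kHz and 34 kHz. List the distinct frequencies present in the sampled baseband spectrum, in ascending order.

fs/2 = 10 kHz.
12.5 kHz > fs/2 = 10 kHz, folds to fs − 12.5 kHz = 7.5 kHz.
14.5 kHz > fs/2 = 10 kHz, folds to fs − 14.5 kHz = 5.5 kHz.
8.5 kHz ≤ fs/2 = 10 kHz, passes unchanged.
39 kHz mod fs = 19 kHz.
19 kHz > fs/2 = 10 kHz, folds to fs − 19 kHz = 1 kHz.
34 kHz mod fs = 14 kHz.
14 kHz > fs/2 = 10 kHz, folds to fs − 14 kHz = 6 kHz.
Distinct values: {1 kHz, 5.5 kHz, 6 kHz, 7.5 kHz, 8.5 kHz}.

1 kHz, 5.5 kHz, 6 kHz, 7.5 kHz, 8.5 kHz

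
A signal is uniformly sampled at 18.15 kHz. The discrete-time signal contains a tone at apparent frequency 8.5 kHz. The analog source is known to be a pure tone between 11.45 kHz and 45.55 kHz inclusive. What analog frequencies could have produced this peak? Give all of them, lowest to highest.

26.65 kHz, 27.8 kHz, 44.8 kHz

Frequencies that alias to 8.5 kHz are k·fs ± 8.5 kHz for integer k ≥ 0.
k=0: 8.5 kHz.
k=1: 9.65 kHz, 26.65 kHz.
k=2: 27.8 kHz, 44.8 kHz.
k=3: 45.95 kHz, 62.95 kHz.
Within [11.45 kHz, 45.55 kHz]: 26.65 kHz, 27.8 kHz, 44.8 kHz.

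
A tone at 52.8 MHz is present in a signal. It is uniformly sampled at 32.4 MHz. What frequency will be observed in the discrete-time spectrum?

52.8 MHz mod fs = 20.4 MHz.
20.4 MHz > fs/2 = 16.2 MHz, folds to fs − 20.4 MHz = 12 MHz.

12 MHz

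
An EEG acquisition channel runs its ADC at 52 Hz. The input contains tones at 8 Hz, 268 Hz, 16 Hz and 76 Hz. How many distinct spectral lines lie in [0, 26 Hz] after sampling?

fs/2 = 26 Hz.
8 Hz ≤ fs/2 = 26 Hz, passes unchanged.
268 Hz mod fs = 8 Hz.
8 Hz ≤ fs/2 = 26 Hz, appears at 8 Hz.
16 Hz ≤ fs/2 = 26 Hz, passes unchanged.
76 Hz mod fs = 24 Hz.
24 Hz ≤ fs/2 = 26 Hz, appears at 24 Hz.
Distinct values: {8 Hz, 16 Hz, 24 Hz} → 3.

3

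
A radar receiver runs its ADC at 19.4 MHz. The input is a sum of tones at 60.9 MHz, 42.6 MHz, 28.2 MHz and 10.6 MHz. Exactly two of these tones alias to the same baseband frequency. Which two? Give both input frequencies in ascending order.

10.6 MHz, 28.2 MHz

fs/2 = 9.7 MHz.
60.9 MHz mod fs = 2.7 MHz.
2.7 MHz ≤ fs/2 = 9.7 MHz, appears at 2.7 MHz.
42.6 MHz mod fs = 3.8 MHz.
3.8 MHz ≤ fs/2 = 9.7 MHz, appears at 3.8 MHz.
28.2 MHz mod fs = 8.8 MHz.
8.8 MHz ≤ fs/2 = 9.7 MHz, appears at 8.8 MHz.
10.6 MHz > fs/2 = 9.7 MHz, folds to fs − 10.6 MHz = 8.8 MHz.
10.6 MHz and 28.2 MHz both map to 8.8 MHz.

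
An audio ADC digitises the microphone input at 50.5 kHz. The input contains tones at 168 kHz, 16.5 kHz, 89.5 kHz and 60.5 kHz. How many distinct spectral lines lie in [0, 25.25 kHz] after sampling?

fs/2 = 25.25 kHz.
168 kHz mod fs = 16.5 kHz.
16.5 kHz ≤ fs/2 = 25.25 kHz, appears at 16.5 kHz.
16.5 kHz ≤ fs/2 = 25.25 kHz, passes unchanged.
89.5 kHz mod fs = 39 kHz.
39 kHz > fs/2 = 25.25 kHz, folds to fs − 39 kHz = 11.5 kHz.
60.5 kHz mod fs = 10 kHz.
10 kHz ≤ fs/2 = 25.25 kHz, appears at 10 kHz.
Distinct values: {10 kHz, 11.5 kHz, 16.5 kHz} → 3.

3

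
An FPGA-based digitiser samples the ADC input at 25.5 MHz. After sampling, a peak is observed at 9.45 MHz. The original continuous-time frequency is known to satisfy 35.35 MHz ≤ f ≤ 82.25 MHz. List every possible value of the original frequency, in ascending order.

41.55 MHz, 60.45 MHz, 67.05 MHz

Frequencies that alias to 9.45 MHz are k·fs ± 9.45 MHz for integer k ≥ 0.
k=0: 9.45 MHz.
k=1: 16.05 MHz, 34.95 MHz.
k=2: 41.55 MHz, 60.45 MHz.
k=3: 67.05 MHz, 85.95 MHz.
k=4: 92.55 MHz, 111.45 MHz.
Within [35.35 MHz, 82.25 MHz]: 41.55 MHz, 60.45 MHz, 67.05 MHz.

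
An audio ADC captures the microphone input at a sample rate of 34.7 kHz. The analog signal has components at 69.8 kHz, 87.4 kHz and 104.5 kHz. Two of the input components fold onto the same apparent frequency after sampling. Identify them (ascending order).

69.8 kHz, 104.5 kHz

fs/2 = 17.35 kHz.
69.8 kHz mod fs = 0.4 kHz.
0.4 kHz ≤ fs/2 = 17.35 kHz, appears at 0.4 kHz.
87.4 kHz mod fs = 18 kHz.
18 kHz > fs/2 = 17.35 kHz, folds to fs − 18 kHz = 16.7 kHz.
104.5 kHz mod fs = 0.4 kHz.
0.4 kHz ≤ fs/2 = 17.35 kHz, appears at 0.4 kHz.
69.8 kHz and 104.5 kHz both map to 0.4 kHz.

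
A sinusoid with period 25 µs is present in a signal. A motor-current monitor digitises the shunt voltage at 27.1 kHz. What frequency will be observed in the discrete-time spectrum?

12.9 kHz

T = 25 µs → f = 1/T = 40 kHz.
40 kHz mod fs = 12.9 kHz.
12.9 kHz ≤ fs/2 = 13.55 kHz, appears at 12.9 kHz.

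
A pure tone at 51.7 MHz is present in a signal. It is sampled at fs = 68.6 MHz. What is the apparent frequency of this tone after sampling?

51.7 MHz > fs/2 = 34.3 MHz, folds to fs − 51.7 MHz = 16.9 MHz.

16.9 MHz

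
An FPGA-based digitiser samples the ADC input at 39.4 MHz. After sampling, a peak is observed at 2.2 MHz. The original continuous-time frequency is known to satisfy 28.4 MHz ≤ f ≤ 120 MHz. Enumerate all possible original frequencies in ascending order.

Frequencies that alias to 2.2 MHz are k·fs ± 2.2 MHz for integer k ≥ 0.
k=0: 2.2 MHz.
k=1: 37.2 MHz, 41.6 MHz.
k=2: 76.6 MHz, 81 MHz.
k=3: 116 MHz, 120.4 MHz.
k=4: 155.4 MHz, 159.8 MHz.
Within [28.4 MHz, 120 MHz]: 37.2 MHz, 41.6 MHz, 76.6 MHz, 81 MHz, 116 MHz.

37.2 MHz, 41.6 MHz, 76.6 MHz, 81 MHz, 116 MHz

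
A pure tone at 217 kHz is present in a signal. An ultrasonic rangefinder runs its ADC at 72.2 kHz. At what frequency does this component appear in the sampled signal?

0.4 kHz

217 kHz mod fs = 0.4 kHz.
0.4 kHz ≤ fs/2 = 36.1 kHz, appears at 0.4 kHz.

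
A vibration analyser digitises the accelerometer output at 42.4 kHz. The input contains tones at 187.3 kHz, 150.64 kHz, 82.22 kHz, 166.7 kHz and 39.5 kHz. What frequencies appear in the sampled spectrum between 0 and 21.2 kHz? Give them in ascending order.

2.58 kHz, 2.9 kHz, 17.7 kHz, 18.96 kHz

fs/2 = 21.2 kHz.
187.3 kHz mod fs = 17.7 kHz.
17.7 kHz ≤ fs/2 = 21.2 kHz, appears at 17.7 kHz.
150.64 kHz mod fs = 23.44 kHz.
23.44 kHz > fs/2 = 21.2 kHz, folds to fs − 23.44 kHz = 18.96 kHz.
82.22 kHz mod fs = 39.82 kHz.
39.82 kHz > fs/2 = 21.2 kHz, folds to fs − 39.82 kHz = 2.58 kHz.
166.7 kHz mod fs = 39.5 kHz.
39.5 kHz > fs/2 = 21.2 kHz, folds to fs − 39.5 kHz = 2.9 kHz.
39.5 kHz > fs/2 = 21.2 kHz, folds to fs − 39.5 kHz = 2.9 kHz.
Distinct values: {2.58 kHz, 2.9 kHz, 17.7 kHz, 18.96 kHz}.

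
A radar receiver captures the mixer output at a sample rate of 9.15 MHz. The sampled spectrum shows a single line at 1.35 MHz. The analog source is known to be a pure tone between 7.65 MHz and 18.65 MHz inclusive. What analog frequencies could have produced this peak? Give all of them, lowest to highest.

Frequencies that alias to 1.35 MHz are k·fs ± 1.35 MHz for integer k ≥ 0.
k=0: 1.35 MHz.
k=1: 7.8 MHz, 10.5 MHz.
k=2: 16.95 MHz, 19.65 MHz.
k=3: 26.1 MHz, 28.8 MHz.
Within [7.65 MHz, 18.65 MHz]: 7.8 MHz, 10.5 MHz, 16.95 MHz.

7.8 MHz, 10.5 MHz, 16.95 MHz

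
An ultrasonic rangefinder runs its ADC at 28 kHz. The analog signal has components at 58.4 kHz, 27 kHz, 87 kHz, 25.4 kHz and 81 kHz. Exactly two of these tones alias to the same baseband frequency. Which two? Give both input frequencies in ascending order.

fs/2 = 14 kHz.
58.4 kHz mod fs = 2.4 kHz.
2.4 kHz ≤ fs/2 = 14 kHz, appears at 2.4 kHz.
27 kHz > fs/2 = 14 kHz, folds to fs − 27 kHz = 1 kHz.
87 kHz mod fs = 3 kHz.
3 kHz ≤ fs/2 = 14 kHz, appears at 3 kHz.
25.4 kHz > fs/2 = 14 kHz, folds to fs − 25.4 kHz = 2.6 kHz.
81 kHz mod fs = 25 kHz.
25 kHz > fs/2 = 14 kHz, folds to fs − 25 kHz = 3 kHz.
81 kHz and 87 kHz both map to 3 kHz.

81 kHz, 87 kHz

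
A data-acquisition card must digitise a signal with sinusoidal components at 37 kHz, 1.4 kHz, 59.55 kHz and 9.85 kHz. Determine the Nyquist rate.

Highest-frequency component: 59.55 kHz.
Nyquist rate = 2 × 59.55 kHz = 119.1 kHz.

119.1 kHz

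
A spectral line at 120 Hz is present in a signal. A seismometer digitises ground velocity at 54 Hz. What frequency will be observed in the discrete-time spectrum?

120 Hz mod fs = 12 Hz.
12 Hz ≤ fs/2 = 27 Hz, appears at 12 Hz.

12 Hz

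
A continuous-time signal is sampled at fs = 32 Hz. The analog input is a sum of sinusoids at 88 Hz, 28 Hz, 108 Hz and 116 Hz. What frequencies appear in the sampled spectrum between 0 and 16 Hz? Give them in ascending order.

4 Hz, 8 Hz, 12 Hz

fs/2 = 16 Hz.
88 Hz mod fs = 24 Hz.
24 Hz > fs/2 = 16 Hz, folds to fs − 24 Hz = 8 Hz.
28 Hz > fs/2 = 16 Hz, folds to fs − 28 Hz = 4 Hz.
108 Hz mod fs = 12 Hz.
12 Hz ≤ fs/2 = 16 Hz, appears at 12 Hz.
116 Hz mod fs = 20 Hz.
20 Hz > fs/2 = 16 Hz, folds to fs − 20 Hz = 12 Hz.
Distinct values: {4 Hz, 8 Hz, 12 Hz}.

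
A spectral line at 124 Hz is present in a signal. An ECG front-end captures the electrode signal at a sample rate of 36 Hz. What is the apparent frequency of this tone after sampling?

124 Hz mod fs = 16 Hz.
16 Hz ≤ fs/2 = 18 Hz, appears at 16 Hz.

16 Hz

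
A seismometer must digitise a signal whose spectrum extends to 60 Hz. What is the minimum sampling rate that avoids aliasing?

120 Hz

Nyquist rate = 2 × 60 Hz = 120 Hz.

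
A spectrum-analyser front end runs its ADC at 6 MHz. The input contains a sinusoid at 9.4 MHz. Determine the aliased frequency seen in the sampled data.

9.4 MHz mod fs = 3.4 MHz.
3.4 MHz > fs/2 = 3 MHz, folds to fs − 3.4 MHz = 2.6 MHz.

2.6 MHz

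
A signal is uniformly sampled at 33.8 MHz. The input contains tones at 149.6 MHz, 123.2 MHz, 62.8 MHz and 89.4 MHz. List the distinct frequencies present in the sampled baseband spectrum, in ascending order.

4.8 MHz, 12 MHz, 14.4 MHz

fs/2 = 16.9 MHz.
149.6 MHz mod fs = 14.4 MHz.
14.4 MHz ≤ fs/2 = 16.9 MHz, appears at 14.4 MHz.
123.2 MHz mod fs = 21.8 MHz.
21.8 MHz > fs/2 = 16.9 MHz, folds to fs − 21.8 MHz = 12 MHz.
62.8 MHz mod fs = 29 MHz.
29 MHz > fs/2 = 16.9 MHz, folds to fs − 29 MHz = 4.8 MHz.
89.4 MHz mod fs = 21.8 MHz.
21.8 MHz > fs/2 = 16.9 MHz, folds to fs − 21.8 MHz = 12 MHz.
Distinct values: {4.8 MHz, 12 MHz, 14.4 MHz}.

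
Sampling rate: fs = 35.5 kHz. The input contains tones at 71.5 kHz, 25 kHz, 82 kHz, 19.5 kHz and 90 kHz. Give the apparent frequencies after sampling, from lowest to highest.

0.5 kHz, 10.5 kHz, 11 kHz, 16 kHz, 16.5 kHz

fs/2 = 17.75 kHz.
71.5 kHz mod fs = 0.5 kHz.
0.5 kHz ≤ fs/2 = 17.75 kHz, appears at 0.5 kHz.
25 kHz > fs/2 = 17.75 kHz, folds to fs − 25 kHz = 10.5 kHz.
82 kHz mod fs = 11 kHz.
11 kHz ≤ fs/2 = 17.75 kHz, appears at 11 kHz.
19.5 kHz > fs/2 = 17.75 kHz, folds to fs − 19.5 kHz = 16 kHz.
90 kHz mod fs = 19 kHz.
19 kHz > fs/2 = 17.75 kHz, folds to fs − 19 kHz = 16.5 kHz.
Distinct values: {0.5 kHz, 10.5 kHz, 11 kHz, 16 kHz, 16.5 kHz}.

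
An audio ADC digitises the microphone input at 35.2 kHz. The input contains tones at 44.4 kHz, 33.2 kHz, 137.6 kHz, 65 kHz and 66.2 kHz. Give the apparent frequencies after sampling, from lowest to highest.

fs/2 = 17.6 kHz.
44.4 kHz mod fs = 9.2 kHz.
9.2 kHz ≤ fs/2 = 17.6 kHz, appears at 9.2 kHz.
33.2 kHz > fs/2 = 17.6 kHz, folds to fs − 33.2 kHz = 2 kHz.
137.6 kHz mod fs = 32 kHz.
32 kHz > fs/2 = 17.6 kHz, folds to fs − 32 kHz = 3.2 kHz.
65 kHz mod fs = 29.8 kHz.
29.8 kHz > fs/2 = 17.6 kHz, folds to fs − 29.8 kHz = 5.4 kHz.
66.2 kHz mod fs = 31 kHz.
31 kHz > fs/2 = 17.6 kHz, folds to fs − 31 kHz = 4.2 kHz.
Distinct values: {2 kHz, 3.2 kHz, 4.2 kHz, 5.4 kHz, 9.2 kHz}.

2 kHz, 3.2 kHz, 4.2 kHz, 5.4 kHz, 9.2 kHz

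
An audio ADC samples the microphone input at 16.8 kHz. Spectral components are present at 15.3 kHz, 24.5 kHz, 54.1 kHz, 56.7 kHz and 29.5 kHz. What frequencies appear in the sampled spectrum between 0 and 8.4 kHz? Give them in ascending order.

1.5 kHz, 3.7 kHz, 4.1 kHz, 6.3 kHz, 7.7 kHz

fs/2 = 8.4 kHz.
15.3 kHz > fs/2 = 8.4 kHz, folds to fs − 15.3 kHz = 1.5 kHz.
24.5 kHz mod fs = 7.7 kHz.
7.7 kHz ≤ fs/2 = 8.4 kHz, appears at 7.7 kHz.
54.1 kHz mod fs = 3.7 kHz.
3.7 kHz ≤ fs/2 = 8.4 kHz, appears at 3.7 kHz.
56.7 kHz mod fs = 6.3 kHz.
6.3 kHz ≤ fs/2 = 8.4 kHz, appears at 6.3 kHz.
29.5 kHz mod fs = 12.7 kHz.
12.7 kHz > fs/2 = 8.4 kHz, folds to fs − 12.7 kHz = 4.1 kHz.
Distinct values: {1.5 kHz, 3.7 kHz, 4.1 kHz, 6.3 kHz, 7.7 kHz}.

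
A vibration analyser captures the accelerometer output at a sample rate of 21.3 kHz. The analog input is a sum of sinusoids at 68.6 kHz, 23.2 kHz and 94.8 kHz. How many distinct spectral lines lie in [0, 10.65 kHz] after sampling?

3

fs/2 = 10.65 kHz.
68.6 kHz mod fs = 4.7 kHz.
4.7 kHz ≤ fs/2 = 10.65 kHz, appears at 4.7 kHz.
23.2 kHz mod fs = 1.9 kHz.
1.9 kHz ≤ fs/2 = 10.65 kHz, appears at 1.9 kHz.
94.8 kHz mod fs = 9.6 kHz.
9.6 kHz ≤ fs/2 = 10.65 kHz, appears at 9.6 kHz.
Distinct values: {1.9 kHz, 4.7 kHz, 9.6 kHz} → 3.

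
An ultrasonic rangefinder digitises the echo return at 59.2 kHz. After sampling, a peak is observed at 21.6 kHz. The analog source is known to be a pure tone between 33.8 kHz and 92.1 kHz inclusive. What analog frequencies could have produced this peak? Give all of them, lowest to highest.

37.6 kHz, 80.8 kHz

Frequencies that alias to 21.6 kHz are k·fs ± 21.6 kHz for integer k ≥ 0.
k=0: 21.6 kHz.
k=1: 37.6 kHz, 80.8 kHz.
k=2: 96.8 kHz, 140 kHz.
Within [33.8 kHz, 92.1 kHz]: 37.6 kHz, 80.8 kHz.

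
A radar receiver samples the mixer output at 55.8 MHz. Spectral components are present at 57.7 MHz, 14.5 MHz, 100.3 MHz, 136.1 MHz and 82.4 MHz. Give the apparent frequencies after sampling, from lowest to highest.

fs/2 = 27.9 MHz.
57.7 MHz mod fs = 1.9 MHz.
1.9 MHz ≤ fs/2 = 27.9 MHz, appears at 1.9 MHz.
14.5 MHz ≤ fs/2 = 27.9 MHz, passes unchanged.
100.3 MHz mod fs = 44.5 MHz.
44.5 MHz > fs/2 = 27.9 MHz, folds to fs − 44.5 MHz = 11.3 MHz.
136.1 MHz mod fs = 24.5 MHz.
24.5 MHz ≤ fs/2 = 27.9 MHz, appears at 24.5 MHz.
82.4 MHz mod fs = 26.6 MHz.
26.6 MHz ≤ fs/2 = 27.9 MHz, appears at 26.6 MHz.
Distinct values: {1.9 MHz, 11.3 MHz, 14.5 MHz, 24.5 MHz, 26.6 MHz}.

1.9 MHz, 11.3 MHz, 14.5 MHz, 24.5 MHz, 26.6 MHz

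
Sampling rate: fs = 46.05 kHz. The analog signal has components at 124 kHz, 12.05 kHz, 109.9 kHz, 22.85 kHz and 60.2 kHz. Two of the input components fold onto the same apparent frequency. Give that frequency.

fs/2 = 23.025 kHz.
124 kHz mod fs = 31.9 kHz.
31.9 kHz > fs/2 = 23.025 kHz, folds to fs − 31.9 kHz = 14.15 kHz.
12.05 kHz ≤ fs/2 = 23.025 kHz, passes unchanged.
109.9 kHz mod fs = 17.8 kHz.
17.8 kHz ≤ fs/2 = 23.025 kHz, appears at 17.8 kHz.
22.85 kHz ≤ fs/2 = 23.025 kHz, passes unchanged.
60.2 kHz mod fs = 14.15 kHz.
14.15 kHz ≤ fs/2 = 23.025 kHz, appears at 14.15 kHz.
60.2 kHz and 124 kHz both map to 14.15 kHz.

14.15 kHz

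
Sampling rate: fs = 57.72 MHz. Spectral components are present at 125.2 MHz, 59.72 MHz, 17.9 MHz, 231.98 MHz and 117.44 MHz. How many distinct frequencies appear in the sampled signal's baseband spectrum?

4

fs/2 = 28.86 MHz.
125.2 MHz mod fs = 9.76 MHz.
9.76 MHz ≤ fs/2 = 28.86 MHz, appears at 9.76 MHz.
59.72 MHz mod fs = 2 MHz.
2 MHz ≤ fs/2 = 28.86 MHz, appears at 2 MHz.
17.9 MHz ≤ fs/2 = 28.86 MHz, passes unchanged.
231.98 MHz mod fs = 1.1 MHz.
1.1 MHz ≤ fs/2 = 28.86 MHz, appears at 1.1 MHz.
117.44 MHz mod fs = 2 MHz.
2 MHz ≤ fs/2 = 28.86 MHz, appears at 2 MHz.
Distinct values: {1.1 MHz, 2 MHz, 9.76 MHz, 17.9 MHz} → 4.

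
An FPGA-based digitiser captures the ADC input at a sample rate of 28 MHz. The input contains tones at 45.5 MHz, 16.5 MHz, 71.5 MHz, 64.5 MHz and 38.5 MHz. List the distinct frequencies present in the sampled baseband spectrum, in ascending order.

fs/2 = 14 MHz.
45.5 MHz mod fs = 17.5 MHz.
17.5 MHz > fs/2 = 14 MHz, folds to fs − 17.5 MHz = 10.5 MHz.
16.5 MHz > fs/2 = 14 MHz, folds to fs − 16.5 MHz = 11.5 MHz.
71.5 MHz mod fs = 15.5 MHz.
15.5 MHz > fs/2 = 14 MHz, folds to fs − 15.5 MHz = 12.5 MHz.
64.5 MHz mod fs = 8.5 MHz.
8.5 MHz ≤ fs/2 = 14 MHz, appears at 8.5 MHz.
38.5 MHz mod fs = 10.5 MHz.
10.5 MHz ≤ fs/2 = 14 MHz, appears at 10.5 MHz.
Distinct values: {8.5 MHz, 10.5 MHz, 11.5 MHz, 12.5 MHz}.

8.5 MHz, 10.5 MHz, 11.5 MHz, 12.5 MHz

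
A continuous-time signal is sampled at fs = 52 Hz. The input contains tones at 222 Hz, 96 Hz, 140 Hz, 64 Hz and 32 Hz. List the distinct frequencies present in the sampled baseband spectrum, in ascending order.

8 Hz, 12 Hz, 14 Hz, 16 Hz, 20 Hz

fs/2 = 26 Hz.
222 Hz mod fs = 14 Hz.
14 Hz ≤ fs/2 = 26 Hz, appears at 14 Hz.
96 Hz mod fs = 44 Hz.
44 Hz > fs/2 = 26 Hz, folds to fs − 44 Hz = 8 Hz.
140 Hz mod fs = 36 Hz.
36 Hz > fs/2 = 26 Hz, folds to fs − 36 Hz = 16 Hz.
64 Hz mod fs = 12 Hz.
12 Hz ≤ fs/2 = 26 Hz, appears at 12 Hz.
32 Hz > fs/2 = 26 Hz, folds to fs − 32 Hz = 20 Hz.
Distinct values: {8 Hz, 12 Hz, 14 Hz, 16 Hz, 20 Hz}.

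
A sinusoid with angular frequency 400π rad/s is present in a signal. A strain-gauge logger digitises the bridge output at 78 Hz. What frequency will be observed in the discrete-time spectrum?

34 Hz

ω = 400π rad/s → f = ω/(2π) = 200 Hz.
200 Hz mod fs = 44 Hz.
44 Hz > fs/2 = 39 Hz, folds to fs − 44 Hz = 34 Hz.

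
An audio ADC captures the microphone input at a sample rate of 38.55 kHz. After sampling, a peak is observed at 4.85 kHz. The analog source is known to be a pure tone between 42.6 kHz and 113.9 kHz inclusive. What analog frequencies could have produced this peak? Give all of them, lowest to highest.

Frequencies that alias to 4.85 kHz are k·fs ± 4.85 kHz for integer k ≥ 0.
k=0: 4.85 kHz.
k=1: 33.7 kHz, 43.4 kHz.
k=2: 72.25 kHz, 81.95 kHz.
k=3: 110.8 kHz, 120.5 kHz.
k=4: 149.35 kHz, 159.05 kHz.
Within [42.6 kHz, 113.9 kHz]: 43.4 kHz, 72.25 kHz, 81.95 kHz, 110.8 kHz.

43.4 kHz, 72.25 kHz, 81.95 kHz, 110.8 kHz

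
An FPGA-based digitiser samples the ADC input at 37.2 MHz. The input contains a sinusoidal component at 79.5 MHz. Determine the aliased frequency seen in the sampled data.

5.1 MHz

79.5 MHz mod fs = 5.1 MHz.
5.1 MHz ≤ fs/2 = 18.6 MHz, appears at 5.1 MHz.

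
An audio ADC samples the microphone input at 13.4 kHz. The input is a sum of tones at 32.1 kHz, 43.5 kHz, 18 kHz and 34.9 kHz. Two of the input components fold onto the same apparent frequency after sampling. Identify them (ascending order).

32.1 kHz, 34.9 kHz

fs/2 = 6.7 kHz.
32.1 kHz mod fs = 5.3 kHz.
5.3 kHz ≤ fs/2 = 6.7 kHz, appears at 5.3 kHz.
43.5 kHz mod fs = 3.3 kHz.
3.3 kHz ≤ fs/2 = 6.7 kHz, appears at 3.3 kHz.
18 kHz mod fs = 4.6 kHz.
4.6 kHz ≤ fs/2 = 6.7 kHz, appears at 4.6 kHz.
34.9 kHz mod fs = 8.1 kHz.
8.1 kHz > fs/2 = 6.7 kHz, folds to fs − 8.1 kHz = 5.3 kHz.
32.1 kHz and 34.9 kHz both map to 5.3 kHz.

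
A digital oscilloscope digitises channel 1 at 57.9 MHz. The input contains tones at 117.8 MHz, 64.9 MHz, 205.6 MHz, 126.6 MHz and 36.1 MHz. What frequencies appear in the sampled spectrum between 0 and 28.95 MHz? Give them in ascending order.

2 MHz, 7 MHz, 10.8 MHz, 21.8 MHz, 26 MHz

fs/2 = 28.95 MHz.
117.8 MHz mod fs = 2 MHz.
2 MHz ≤ fs/2 = 28.95 MHz, appears at 2 MHz.
64.9 MHz mod fs = 7 MHz.
7 MHz ≤ fs/2 = 28.95 MHz, appears at 7 MHz.
205.6 MHz mod fs = 31.9 MHz.
31.9 MHz > fs/2 = 28.95 MHz, folds to fs − 31.9 MHz = 26 MHz.
126.6 MHz mod fs = 10.8 MHz.
10.8 MHz ≤ fs/2 = 28.95 MHz, appears at 10.8 MHz.
36.1 MHz > fs/2 = 28.95 MHz, folds to fs − 36.1 MHz = 21.8 MHz.
Distinct values: {2 MHz, 7 MHz, 10.8 MHz, 21.8 MHz, 26 MHz}.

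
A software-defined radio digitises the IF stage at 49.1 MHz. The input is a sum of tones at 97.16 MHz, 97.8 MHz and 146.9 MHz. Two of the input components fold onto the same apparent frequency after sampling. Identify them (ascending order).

97.8 MHz, 146.9 MHz

fs/2 = 24.55 MHz.
97.16 MHz mod fs = 48.06 MHz.
48.06 MHz > fs/2 = 24.55 MHz, folds to fs − 48.06 MHz = 1.04 MHz.
97.8 MHz mod fs = 48.7 MHz.
48.7 MHz > fs/2 = 24.55 MHz, folds to fs − 48.7 MHz = 0.4 MHz.
146.9 MHz mod fs = 48.7 MHz.
48.7 MHz > fs/2 = 24.55 MHz, folds to fs − 48.7 MHz = 0.4 MHz.
97.8 MHz and 146.9 MHz both map to 0.4 MHz.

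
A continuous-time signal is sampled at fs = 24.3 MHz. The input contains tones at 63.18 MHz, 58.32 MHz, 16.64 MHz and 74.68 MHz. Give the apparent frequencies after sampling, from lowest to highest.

1.78 MHz, 7.66 MHz, 9.72 MHz

fs/2 = 12.15 MHz.
63.18 MHz mod fs = 14.58 MHz.
14.58 MHz > fs/2 = 12.15 MHz, folds to fs − 14.58 MHz = 9.72 MHz.
58.32 MHz mod fs = 9.72 MHz.
9.72 MHz ≤ fs/2 = 12.15 MHz, appears at 9.72 MHz.
16.64 MHz > fs/2 = 12.15 MHz, folds to fs − 16.64 MHz = 7.66 MHz.
74.68 MHz mod fs = 1.78 MHz.
1.78 MHz ≤ fs/2 = 12.15 MHz, appears at 1.78 MHz.
Distinct values: {1.78 MHz, 7.66 MHz, 9.72 MHz}.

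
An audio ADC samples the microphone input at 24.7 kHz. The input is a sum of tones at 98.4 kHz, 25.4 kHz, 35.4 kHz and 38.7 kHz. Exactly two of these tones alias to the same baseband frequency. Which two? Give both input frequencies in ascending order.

35.4 kHz, 38.7 kHz

fs/2 = 12.35 kHz.
98.4 kHz mod fs = 24.3 kHz.
24.3 kHz > fs/2 = 12.35 kHz, folds to fs − 24.3 kHz = 0.4 kHz.
25.4 kHz mod fs = 0.7 kHz.
0.7 kHz ≤ fs/2 = 12.35 kHz, appears at 0.7 kHz.
35.4 kHz mod fs = 10.7 kHz.
10.7 kHz ≤ fs/2 = 12.35 kHz, appears at 10.7 kHz.
38.7 kHz mod fs = 14 kHz.
14 kHz > fs/2 = 12.35 kHz, folds to fs − 14 kHz = 10.7 kHz.
35.4 kHz and 38.7 kHz both map to 10.7 kHz.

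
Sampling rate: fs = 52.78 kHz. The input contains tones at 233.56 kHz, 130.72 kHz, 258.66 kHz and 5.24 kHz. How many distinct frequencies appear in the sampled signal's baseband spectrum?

3

fs/2 = 26.39 kHz.
233.56 kHz mod fs = 22.44 kHz.
22.44 kHz ≤ fs/2 = 26.39 kHz, appears at 22.44 kHz.
130.72 kHz mod fs = 25.16 kHz.
25.16 kHz ≤ fs/2 = 26.39 kHz, appears at 25.16 kHz.
258.66 kHz mod fs = 47.54 kHz.
47.54 kHz > fs/2 = 26.39 kHz, folds to fs − 47.54 kHz = 5.24 kHz.
5.24 kHz ≤ fs/2 = 26.39 kHz, passes unchanged.
Distinct values: {5.24 kHz, 22.44 kHz, 25.16 kHz} → 3.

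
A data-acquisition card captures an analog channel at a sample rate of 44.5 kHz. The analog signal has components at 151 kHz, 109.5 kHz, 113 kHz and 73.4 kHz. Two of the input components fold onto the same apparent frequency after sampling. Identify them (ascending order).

fs/2 = 22.25 kHz.
151 kHz mod fs = 17.5 kHz.
17.5 kHz ≤ fs/2 = 22.25 kHz, appears at 17.5 kHz.
109.5 kHz mod fs = 20.5 kHz.
20.5 kHz ≤ fs/2 = 22.25 kHz, appears at 20.5 kHz.
113 kHz mod fs = 24 kHz.
24 kHz > fs/2 = 22.25 kHz, folds to fs − 24 kHz = 20.5 kHz.
73.4 kHz mod fs = 28.9 kHz.
28.9 kHz > fs/2 = 22.25 kHz, folds to fs − 28.9 kHz = 15.6 kHz.
109.5 kHz and 113 kHz both map to 20.5 kHz.

109.5 kHz, 113 kHz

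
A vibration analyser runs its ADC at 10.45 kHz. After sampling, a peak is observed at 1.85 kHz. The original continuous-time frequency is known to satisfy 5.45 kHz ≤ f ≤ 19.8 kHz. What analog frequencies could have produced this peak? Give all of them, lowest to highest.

Frequencies that alias to 1.85 kHz are k·fs ± 1.85 kHz for integer k ≥ 0.
k=0: 1.85 kHz.
k=1: 8.6 kHz, 12.3 kHz.
k=2: 19.05 kHz, 22.75 kHz.
k=3: 29.5 kHz, 33.2 kHz.
Within [5.45 kHz, 19.8 kHz]: 8.6 kHz, 12.3 kHz, 19.05 kHz.

8.6 kHz, 12.3 kHz, 19.05 kHz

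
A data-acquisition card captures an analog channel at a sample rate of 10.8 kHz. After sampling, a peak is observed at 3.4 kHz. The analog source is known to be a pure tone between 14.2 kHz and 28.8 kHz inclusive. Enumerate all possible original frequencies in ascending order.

14.2 kHz, 18.2 kHz, 25 kHz

Frequencies that alias to 3.4 kHz are k·fs ± 3.4 kHz for integer k ≥ 0.
k=0: 3.4 kHz.
k=1: 7.4 kHz, 14.2 kHz.
k=2: 18.2 kHz, 25 kHz.
k=3: 29 kHz, 35.8 kHz.
Within [14.2 kHz, 28.8 kHz]: 14.2 kHz, 18.2 kHz, 25 kHz.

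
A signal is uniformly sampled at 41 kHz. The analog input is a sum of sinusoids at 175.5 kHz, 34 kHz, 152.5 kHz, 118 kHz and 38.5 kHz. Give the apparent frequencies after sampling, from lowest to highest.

fs/2 = 20.5 kHz.
175.5 kHz mod fs = 11.5 kHz.
11.5 kHz ≤ fs/2 = 20.5 kHz, appears at 11.5 kHz.
34 kHz > fs/2 = 20.5 kHz, folds to fs − 34 kHz = 7 kHz.
152.5 kHz mod fs = 29.5 kHz.
29.5 kHz > fs/2 = 20.5 kHz, folds to fs − 29.5 kHz = 11.5 kHz.
118 kHz mod fs = 36 kHz.
36 kHz > fs/2 = 20.5 kHz, folds to fs − 36 kHz = 5 kHz.
38.5 kHz > fs/2 = 20.5 kHz, folds to fs − 38.5 kHz = 2.5 kHz.
Distinct values: {2.5 kHz, 5 kHz, 7 kHz, 11.5 kHz}.

2.5 kHz, 5 kHz, 7 kHz, 11.5 kHz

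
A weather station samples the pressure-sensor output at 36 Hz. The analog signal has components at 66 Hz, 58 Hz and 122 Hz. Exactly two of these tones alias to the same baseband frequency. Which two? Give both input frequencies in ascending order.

fs/2 = 18 Hz.
66 Hz mod fs = 30 Hz.
30 Hz > fs/2 = 18 Hz, folds to fs − 30 Hz = 6 Hz.
58 Hz mod fs = 22 Hz.
22 Hz > fs/2 = 18 Hz, folds to fs − 22 Hz = 14 Hz.
122 Hz mod fs = 14 Hz.
14 Hz ≤ fs/2 = 18 Hz, appears at 14 Hz.
58 Hz and 122 Hz both map to 14 Hz.

58 Hz, 122 Hz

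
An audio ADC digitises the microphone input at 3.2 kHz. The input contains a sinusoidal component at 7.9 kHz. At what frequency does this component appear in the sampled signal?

7.9 kHz mod fs = 1.5 kHz.
1.5 kHz ≤ fs/2 = 1.6 kHz, appears at 1.5 kHz.

1.5 kHz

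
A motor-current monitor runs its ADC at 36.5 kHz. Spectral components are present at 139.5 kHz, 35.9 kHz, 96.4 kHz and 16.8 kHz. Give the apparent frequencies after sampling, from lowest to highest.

fs/2 = 18.25 kHz.
139.5 kHz mod fs = 30 kHz.
30 kHz > fs/2 = 18.25 kHz, folds to fs − 30 kHz = 6.5 kHz.
35.9 kHz > fs/2 = 18.25 kHz, folds to fs − 35.9 kHz = 0.6 kHz.
96.4 kHz mod fs = 23.4 kHz.
23.4 kHz > fs/2 = 18.25 kHz, folds to fs − 23.4 kHz = 13.1 kHz.
16.8 kHz ≤ fs/2 = 18.25 kHz, passes unchanged.
Distinct values: {0.6 kHz, 6.5 kHz, 13.1 kHz, 16.8 kHz}.

0.6 kHz, 6.5 kHz, 13.1 kHz, 16.8 kHz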